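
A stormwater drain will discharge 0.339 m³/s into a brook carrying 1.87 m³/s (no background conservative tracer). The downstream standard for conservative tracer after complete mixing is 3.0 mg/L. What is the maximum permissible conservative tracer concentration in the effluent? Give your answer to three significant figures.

At the limit, (Qr·Cr + Qe·Cₑ)/(Qr + Qe) = 3.0:
Cₑ = (2.209·3.0 − 1.870·0) / 0.3390 = 19.55 mg/L.

19.5 mg/L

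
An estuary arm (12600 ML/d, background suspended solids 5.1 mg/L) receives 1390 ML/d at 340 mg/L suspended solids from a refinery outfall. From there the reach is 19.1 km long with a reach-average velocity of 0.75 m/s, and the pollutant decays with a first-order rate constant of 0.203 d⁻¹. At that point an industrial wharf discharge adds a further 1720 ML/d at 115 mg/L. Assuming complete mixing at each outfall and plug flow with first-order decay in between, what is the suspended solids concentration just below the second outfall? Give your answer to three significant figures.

Mass balance: C = (12600·5.100 + 1390·340.0) / 13990 = 536900/13990 = 38.37 mg/L; combined flow 13990 ML/d.
Travel time t = 19.1·1000 / 0.75 = 25470 s = 7.074 h.
After decay, C = 38.37 × e^(−kt) = 38.37 × 0.9419 = 36.15 mg/L.
At the second outfall, C = (13990·36.15 + 1720·115.0) / (13990 + 1720) = 44.78 mg/L.

44.8 mg/L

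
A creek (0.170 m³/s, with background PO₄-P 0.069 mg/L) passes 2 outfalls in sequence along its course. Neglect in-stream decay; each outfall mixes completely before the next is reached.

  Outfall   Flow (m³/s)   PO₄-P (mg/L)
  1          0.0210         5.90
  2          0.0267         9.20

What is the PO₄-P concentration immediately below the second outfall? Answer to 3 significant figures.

1.75 mg/L

Outfall 1: combined Q = 0.1910 m³/s; C = (0.1700·0.06900 + 0.02100·5.900)/0.1910 = 0.7101 mg/L.
Outfall 2: combined Q = 0.2177 m³/s; C = (0.1910·0.7101 + 0.02670·9.200)/0.2177 = 1.751 mg/L.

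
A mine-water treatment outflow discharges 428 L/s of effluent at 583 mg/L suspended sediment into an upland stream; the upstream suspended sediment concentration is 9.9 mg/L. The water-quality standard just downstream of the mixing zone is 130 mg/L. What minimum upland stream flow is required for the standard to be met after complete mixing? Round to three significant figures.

1610 L/s

Set C_mix = 130: (Q·9.900 + 428.0·583.0) / (Q + 428.0) = 130
→ Q = 428.0·(583.0 − 130)/(130 − 9.900) = 1614 L/s.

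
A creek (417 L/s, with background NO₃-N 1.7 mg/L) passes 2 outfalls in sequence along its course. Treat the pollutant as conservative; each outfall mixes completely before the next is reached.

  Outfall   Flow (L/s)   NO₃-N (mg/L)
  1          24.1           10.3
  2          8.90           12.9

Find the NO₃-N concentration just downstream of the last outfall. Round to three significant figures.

Outfall 1: combined Q = 441.1 L/s; C = (417.0·1.700 + 24.10·10.30)/441.1 = 2.170 mg/L.
Outfall 2: combined Q = 450.0 L/s; C = (441.1·2.170 + 8.900·12.90)/450.0 = 2.382 mg/L.

2.38 mg/L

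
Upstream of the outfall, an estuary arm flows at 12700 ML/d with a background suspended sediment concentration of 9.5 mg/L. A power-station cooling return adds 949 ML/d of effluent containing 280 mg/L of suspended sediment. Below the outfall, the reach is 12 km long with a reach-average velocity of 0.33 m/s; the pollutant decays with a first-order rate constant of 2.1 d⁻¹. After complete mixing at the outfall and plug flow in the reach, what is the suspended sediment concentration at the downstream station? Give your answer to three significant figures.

11.7 mg/L

Conservation of mass: C = (12700·9.500 + 949.0·280.0) / 13650 = 386400/13650 = 28.31 mg/L.
Travel time t = 12·1000 / 0.33 = 36360 s = 10.10 h.
Decay over the reach: 28.31·exp(−kt) = 28.31·0.4132 = 11.70 mg/L.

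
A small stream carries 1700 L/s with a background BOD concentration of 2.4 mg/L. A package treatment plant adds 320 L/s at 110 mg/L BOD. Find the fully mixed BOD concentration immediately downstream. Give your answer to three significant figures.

After mixing, C = (1700·2.400 + 320.0·110.0) / 2020 = 39280/2020 = 19.45 mg/L.

19.4 mg/L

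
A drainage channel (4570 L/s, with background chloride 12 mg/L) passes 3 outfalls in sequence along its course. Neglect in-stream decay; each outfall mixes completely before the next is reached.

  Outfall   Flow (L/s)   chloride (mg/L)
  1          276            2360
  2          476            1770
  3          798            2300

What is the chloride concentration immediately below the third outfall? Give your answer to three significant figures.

553 mg/L

Outfall 1: combined Q = 4846 L/s; C = (4570·12.00 + 276.0·2360)/4846 = 145.7 mg/L.
Outfall 2: combined Q = 5322 L/s; C = (4846·145.7 + 476.0·1770)/5322 = 291.0 mg/L.
Outfall 3: combined Q = 6120 L/s; C = (5322·291.0 + 798.0·2300)/6120 = 553.0 mg/L.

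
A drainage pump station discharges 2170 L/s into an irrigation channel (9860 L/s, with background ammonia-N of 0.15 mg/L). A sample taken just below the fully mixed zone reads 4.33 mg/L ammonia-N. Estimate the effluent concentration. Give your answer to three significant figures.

Mass balance: 9860·0.1500 + 2170·Cₑ = 12030·4.330
→ Cₑ = (12030·4.330 − 9860·0.1500) / 2170 = 23.32 mg/L.

23.3 mg/L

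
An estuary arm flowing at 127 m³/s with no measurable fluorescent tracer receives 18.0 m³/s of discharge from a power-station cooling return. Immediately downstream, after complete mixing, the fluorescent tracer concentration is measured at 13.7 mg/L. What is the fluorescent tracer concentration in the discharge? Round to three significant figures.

Mass balance: 127.0·0 + 18.00·Cₑ = 145.0·13.70
→ Cₑ = (145.0·13.70 − 127.0·0) / 18.00 = 110.4 mg/L.

110 mg/L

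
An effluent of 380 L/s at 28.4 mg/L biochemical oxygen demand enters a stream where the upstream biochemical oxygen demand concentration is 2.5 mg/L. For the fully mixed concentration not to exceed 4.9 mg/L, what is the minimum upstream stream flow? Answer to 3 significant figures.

3720 L/s

Set C_mix = 4.9: (Q·2.500 + 380.0·28.40) / (Q + 380.0) = 4.9
→ Q = 380.0·(28.40 − 4.9)/(4.9 − 2.500) = 3721 L/s.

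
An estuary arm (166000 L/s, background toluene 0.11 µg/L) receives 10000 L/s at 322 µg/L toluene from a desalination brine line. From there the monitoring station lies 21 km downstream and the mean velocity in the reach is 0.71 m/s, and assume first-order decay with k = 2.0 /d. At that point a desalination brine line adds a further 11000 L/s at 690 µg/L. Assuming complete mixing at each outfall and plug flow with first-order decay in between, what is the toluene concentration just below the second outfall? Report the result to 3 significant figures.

After mixing, C = (166000·0.1100 + 10000·322.0) / 176000 = 3238000/176000 = 18.40 µg/L; combined flow 176000 L/s.
Travel time t = 21·1000 / 0.71 = 29580 s = 8.216 h.
Applying C = C₀e^(−kt): 18.40 × 0.5043 = 9.278 µg/L.
At the second outfall, C = (176000·9.278 + 11000·690.0) / (176000 + 11000) = 49.32 µg/L.

49.3 µg/L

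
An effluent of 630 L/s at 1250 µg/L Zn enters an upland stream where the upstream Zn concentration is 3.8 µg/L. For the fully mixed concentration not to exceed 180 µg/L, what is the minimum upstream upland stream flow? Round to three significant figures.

3830 L/s

Set C_mix = 180: (Q·3.800 + 630.0·1250) / (Q + 630.0) = 180
→ Q = 630.0·(1250 − 180)/(180 − 3.800) = 3826 L/s.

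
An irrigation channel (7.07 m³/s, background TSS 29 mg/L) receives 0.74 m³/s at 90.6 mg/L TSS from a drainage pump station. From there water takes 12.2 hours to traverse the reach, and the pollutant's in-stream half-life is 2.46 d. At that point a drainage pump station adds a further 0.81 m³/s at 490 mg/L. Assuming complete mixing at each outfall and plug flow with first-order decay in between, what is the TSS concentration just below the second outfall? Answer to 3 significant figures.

Flow-weighted average: C = (7.070·29.00 + 0.7400·90.60) / 7.810 = 272.1/7.810 = 34.84 mg/L; combined flow 7.810 m³/s.
Half-life 2.46 d → k = ln 2 / 2.46 = 0.2818 d⁻¹.
Applying C = C₀e^(−kt): 34.84 × 0.8666 = 30.19 mg/L.
At the second outfall, C = (7.810·30.19 + 0.8100·490.0) / (7.810 + 0.8100) = 73.40 mg/L.

73.4 mg/L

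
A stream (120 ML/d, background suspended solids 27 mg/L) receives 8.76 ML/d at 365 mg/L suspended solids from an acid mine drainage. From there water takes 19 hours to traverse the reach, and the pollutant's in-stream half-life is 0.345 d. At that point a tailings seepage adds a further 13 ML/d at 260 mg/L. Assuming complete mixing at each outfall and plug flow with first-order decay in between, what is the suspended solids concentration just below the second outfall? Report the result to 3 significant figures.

33.1 mg/L

After mixing, C = (120.0·27.00 + 8.760·365.0) / 128.8 = 6437/128.8 = 50.00 mg/L; combined flow 128.8 ML/d.
Half-life 0.345 d → k = ln 2 / 0.345 = 2.009 d⁻¹.
Applying C = C₀e^(−kt): 50.00 × 0.2038 = 10.19 mg/L.
At the second outfall, C = (128.8·10.19 + 13.00·260.0) / (128.8 + 13.00) = 33.10 mg/L.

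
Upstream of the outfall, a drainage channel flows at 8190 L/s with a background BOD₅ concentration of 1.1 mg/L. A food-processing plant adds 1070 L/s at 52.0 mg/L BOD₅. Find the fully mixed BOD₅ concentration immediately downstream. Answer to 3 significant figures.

6.98 mg/L

Flow-weighted average: C = (8190·1.100 + 1070·52.00) / 9260 = 64650/9260 = 6.982 mg/L.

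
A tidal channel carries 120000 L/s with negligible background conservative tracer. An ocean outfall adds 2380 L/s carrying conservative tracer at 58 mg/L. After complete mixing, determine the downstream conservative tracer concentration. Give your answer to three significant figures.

After mixing, C = (120000·0 + 2380·58.00) / 122400 = 138000/122400 = 1.128 mg/L.

1.13 mg/L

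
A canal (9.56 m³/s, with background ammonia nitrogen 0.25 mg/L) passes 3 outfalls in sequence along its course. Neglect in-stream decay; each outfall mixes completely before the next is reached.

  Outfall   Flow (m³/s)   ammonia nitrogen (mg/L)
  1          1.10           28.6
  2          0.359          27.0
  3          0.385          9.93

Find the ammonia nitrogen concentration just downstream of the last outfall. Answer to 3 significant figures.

4.15 mg/L

Outfall 1: combined Q = 10.66 m³/s; C = (9.560·0.2500 + 1.100·28.60)/10.66 = 3.175 mg/L.
Outfall 2: combined Q = 11.02 m³/s; C = (10.66·3.175 + 0.3590·27.00)/11.02 = 3.952 mg/L.
Outfall 3: combined Q = 11.40 m³/s; C = (11.02·3.952 + 0.3850·9.930)/11.40 = 4.153 mg/L.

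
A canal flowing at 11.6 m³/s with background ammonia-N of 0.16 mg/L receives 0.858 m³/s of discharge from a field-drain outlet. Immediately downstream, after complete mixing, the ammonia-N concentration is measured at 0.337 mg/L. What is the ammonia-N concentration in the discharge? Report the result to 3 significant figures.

Mass balance: 11.60·0.1600 + 0.8580·Cₑ = 12.46·0.3370
→ Cₑ = (12.46·0.3370 − 11.60·0.1600) / 0.8580 = 2.730 mg/L.

2.73 mg/L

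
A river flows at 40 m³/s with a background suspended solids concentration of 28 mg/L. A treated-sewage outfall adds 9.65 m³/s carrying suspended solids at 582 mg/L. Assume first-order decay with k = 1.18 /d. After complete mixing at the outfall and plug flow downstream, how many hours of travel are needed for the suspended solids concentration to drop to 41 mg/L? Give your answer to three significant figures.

24.3 h

Mass balance: C = (40.00·28.00 + 9.650·582.0) / 49.65 = 6736/49.65 = 135.7 mg/L.
135.7·exp(−k·t) = 41 → t = ln(135.7/41)/k = 87620 s = 24.34 h.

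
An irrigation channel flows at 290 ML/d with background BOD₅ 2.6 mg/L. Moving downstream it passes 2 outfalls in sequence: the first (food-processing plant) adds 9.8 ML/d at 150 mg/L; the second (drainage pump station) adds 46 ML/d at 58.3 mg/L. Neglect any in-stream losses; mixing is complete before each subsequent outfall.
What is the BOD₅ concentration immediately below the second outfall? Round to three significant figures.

14.2 mg/L

After outfall 1: Q = 290.0 + 9.800 = 299.8 ML/d; C = (290.0·2.600 + 9.800·150.0)/299.8 = 7.418 mg/L.
After outfall 2: Q = 299.8 + 46.00 = 345.8 ML/d; C = (299.8·7.418 + 46.00·58.30)/345.8 = 14.19 mg/L.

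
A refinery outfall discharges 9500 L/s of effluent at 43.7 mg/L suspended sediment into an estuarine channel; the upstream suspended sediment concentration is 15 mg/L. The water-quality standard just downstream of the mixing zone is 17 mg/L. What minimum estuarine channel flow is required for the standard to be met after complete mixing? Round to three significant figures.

Set C_mix = 17: (Q·15.00 + 9500·43.70) / (Q + 9500) = 17
→ Q = 9500·(43.70 − 17)/(17 − 15.00) = 126800 L/s.

127000 L/s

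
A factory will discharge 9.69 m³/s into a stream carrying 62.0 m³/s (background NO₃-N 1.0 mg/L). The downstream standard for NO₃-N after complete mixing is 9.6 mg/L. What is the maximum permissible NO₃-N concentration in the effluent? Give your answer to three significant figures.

At the limit, (Qr·Cr + Qe·Cₑ)/(Qr + Qe) = 9.6:
Cₑ = (71.69·9.6 − 62.00·1.000) / 9.690 = 64.63 mg/L.

64.6 mg/L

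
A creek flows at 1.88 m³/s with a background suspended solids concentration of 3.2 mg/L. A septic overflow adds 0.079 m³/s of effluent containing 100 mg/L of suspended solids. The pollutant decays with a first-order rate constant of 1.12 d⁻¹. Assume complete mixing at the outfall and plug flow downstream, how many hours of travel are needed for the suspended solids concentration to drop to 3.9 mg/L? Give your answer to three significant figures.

12.8 h

Mixed concentration C = ΣQC/ΣQ = (1.880·3.200 + 0.07900·100.0) / 1.959 = 13.92/1.959 = 7.104 mg/L.
7.104·exp(−k·t) = 3.9 → t = ln(7.104/3.9)/k = 46260 s = 12.85 h.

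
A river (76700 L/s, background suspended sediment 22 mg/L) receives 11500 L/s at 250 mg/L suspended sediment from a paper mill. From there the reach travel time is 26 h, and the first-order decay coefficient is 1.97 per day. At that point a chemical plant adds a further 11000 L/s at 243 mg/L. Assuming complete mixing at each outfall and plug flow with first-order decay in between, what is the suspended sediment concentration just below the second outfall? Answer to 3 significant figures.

Flow-weighted average: C = (76700·22.00 + 11500·250.0) / 88200 = 4562000/88200 = 51.73 mg/L; combined flow 88200 L/s.
Applying C = C₀e^(−kt): 51.73 × 0.1183 = 6.122 mg/L.
Second outfall: C = (88200·6.122 + 11000·243.0)/99200 = 32.39 mg/L.

32.4 mg/L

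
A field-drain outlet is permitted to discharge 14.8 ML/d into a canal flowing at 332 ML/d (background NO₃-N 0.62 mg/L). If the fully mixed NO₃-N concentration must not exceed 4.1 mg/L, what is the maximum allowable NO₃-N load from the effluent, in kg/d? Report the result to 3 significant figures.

1220 kg/d

Mass balance at the limit: 332.0·0.6200 + 14.80·Cₑ = 346.8·4.1 → Cₑ = 82.16 mg/L.
14.80 ML/d = 0.1713 m³/s. Load = 0.1713 m³/s × 82.16 g/m³ × 86 400 s/d = 1216 kg/d.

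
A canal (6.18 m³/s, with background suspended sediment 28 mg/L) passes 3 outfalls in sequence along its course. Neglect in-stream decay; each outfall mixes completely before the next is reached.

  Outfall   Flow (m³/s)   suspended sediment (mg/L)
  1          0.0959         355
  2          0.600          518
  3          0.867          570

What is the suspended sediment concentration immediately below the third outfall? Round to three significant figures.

After outfall 1: Q = 6.180 + 0.09590 = 6.276 m³/s; C = (6.180·28.00 + 0.09590·355.0)/6.276 = 33.00 mg/L.
After outfall 2: Q = 6.276 + 0.6000 = 6.876 m³/s; C = (6.276·33.00 + 0.6000·518.0)/6.876 = 75.32 mg/L.
After outfall 3: Q = 6.876 + 0.8670 = 7.743 m³/s; C = (6.876·75.32 + 0.8670·570.0)/7.743 = 130.7 mg/L.

131 mg/L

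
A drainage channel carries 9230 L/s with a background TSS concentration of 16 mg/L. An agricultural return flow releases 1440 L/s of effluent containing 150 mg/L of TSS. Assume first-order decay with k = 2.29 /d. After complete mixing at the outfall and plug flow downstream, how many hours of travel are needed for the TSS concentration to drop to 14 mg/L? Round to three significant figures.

After mixing, C = (9230·16.00 + 1440·150.0) / 10670 = 363700/10670 = 34.08 mg/L.
34.08·exp(−k·t) = 14 → t = ln(34.08/14)/k = 33570 s = 9.325 h.

9.33 h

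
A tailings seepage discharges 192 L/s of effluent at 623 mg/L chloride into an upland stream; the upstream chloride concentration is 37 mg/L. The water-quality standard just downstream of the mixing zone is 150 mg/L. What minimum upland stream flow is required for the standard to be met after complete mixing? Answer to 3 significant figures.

804 L/s

Set C_mix = 150: (Q·37.00 + 192.0·623.0) / (Q + 192.0) = 150
→ Q = 192.0·(623.0 − 150)/(150 − 37.00) = 803.7 L/s.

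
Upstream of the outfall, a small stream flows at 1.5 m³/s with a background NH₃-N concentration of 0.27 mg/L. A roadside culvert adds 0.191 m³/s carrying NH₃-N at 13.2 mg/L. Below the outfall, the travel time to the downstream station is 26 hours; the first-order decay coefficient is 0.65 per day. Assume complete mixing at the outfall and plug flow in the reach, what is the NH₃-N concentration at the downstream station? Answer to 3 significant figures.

Mass balance: C = (1.500·0.2700 + 0.1910·13.20) / 1.691 = 2.926/1.691 = 1.730 mg/L.
After decay, C = 1.730 × e^(−kt) = 1.730 × 0.4945 = 0.8557 mg/L.

0.856 mg/L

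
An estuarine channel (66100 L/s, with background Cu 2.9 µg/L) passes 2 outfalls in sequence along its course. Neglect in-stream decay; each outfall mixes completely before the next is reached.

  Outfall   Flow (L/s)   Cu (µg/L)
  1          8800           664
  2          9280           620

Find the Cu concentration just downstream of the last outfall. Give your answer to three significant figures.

140 µg/L

After outfall 1: Q = 66100 + 8800 = 74900 L/s; C = (66100·2.900 + 8800·664.0)/74900 = 80.57 µg/L.
After outfall 2: Q = 74900 + 9280 = 84180 L/s; C = (74900·80.57 + 9280·620.0)/84180 = 140.0 µg/L.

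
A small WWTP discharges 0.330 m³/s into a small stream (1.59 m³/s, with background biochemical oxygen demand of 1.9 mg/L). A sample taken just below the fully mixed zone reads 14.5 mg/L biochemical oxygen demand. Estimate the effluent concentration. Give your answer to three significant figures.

75.2 mg/L

Mass balance: 1.590·1.900 + 0.3300·Cₑ = 1.920·14.50
→ Cₑ = (1.920·14.50 − 1.590·1.900) / 0.3300 = 75.21 mg/L.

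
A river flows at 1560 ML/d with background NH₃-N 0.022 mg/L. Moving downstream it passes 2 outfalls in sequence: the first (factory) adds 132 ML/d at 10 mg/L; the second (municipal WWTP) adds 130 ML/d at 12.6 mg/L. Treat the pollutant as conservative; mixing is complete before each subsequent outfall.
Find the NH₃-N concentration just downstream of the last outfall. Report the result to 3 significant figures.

After outfall 1: Q = 1560 + 132.0 = 1692 ML/d; C = (1560·0.02200 + 132.0·10.00)/1692 = 0.8004 mg/L.
After outfall 2: Q = 1692 + 130.0 = 1822 ML/d; C = (1692·0.8004 + 130.0·12.60)/1822 = 1.642 mg/L.

1.64 mg/L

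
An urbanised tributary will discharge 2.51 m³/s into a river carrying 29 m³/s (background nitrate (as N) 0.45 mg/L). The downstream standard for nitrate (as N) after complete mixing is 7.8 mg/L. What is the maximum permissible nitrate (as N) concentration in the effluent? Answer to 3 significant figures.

92.7 mg/L

At the limit, (Qr·Cr + Qe·Cₑ)/(Qr + Qe) = 7.8:
Cₑ = (31.51·7.8 − 29.00·0.4500) / 2.510 = 92.72 mg/L.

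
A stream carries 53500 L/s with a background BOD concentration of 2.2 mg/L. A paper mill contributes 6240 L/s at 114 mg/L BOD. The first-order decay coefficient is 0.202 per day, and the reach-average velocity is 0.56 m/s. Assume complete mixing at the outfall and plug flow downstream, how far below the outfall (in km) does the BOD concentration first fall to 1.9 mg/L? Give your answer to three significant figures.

476 km

After mixing, C = (53500·2.200 + 6240·114.0) / 59740 = 829100/59740 = 13.88 mg/L.
Set 13.88·exp(−k·t) = 1.9 → t = ln(13.88/1.9)/k = 850500 s = 236.2 h.
Distance = v·t = 0.56·850500 = 476300 m = 476.3 km.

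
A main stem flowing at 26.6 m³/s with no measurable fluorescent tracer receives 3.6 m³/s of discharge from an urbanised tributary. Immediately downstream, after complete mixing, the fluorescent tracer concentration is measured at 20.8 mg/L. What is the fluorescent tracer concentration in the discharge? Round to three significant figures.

174 mg/L

Mass balance: 26.60·0 + 3.600·Cₑ = 30.20·20.80
→ Cₑ = (30.20·20.80 − 26.60·0) / 3.600 = 174.5 mg/L.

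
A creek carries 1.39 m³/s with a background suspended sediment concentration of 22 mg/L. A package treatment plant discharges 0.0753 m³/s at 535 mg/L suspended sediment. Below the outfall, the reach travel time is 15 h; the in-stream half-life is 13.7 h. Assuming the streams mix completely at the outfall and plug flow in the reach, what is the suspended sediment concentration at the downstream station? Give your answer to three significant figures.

22.6 mg/L

Mass balance: C = (1.390·22.00 + 0.07530·535.0) / 1.465 = 70.87/1.465 = 48.36 mg/L.
Half-life 13.7 h → k = ln 2 / 13.7 = 0.05059 h⁻¹ = 1.214 d⁻¹.
Decay over the reach: 48.36·exp(−kt) = 48.36·0.4682 = 22.64 mg/L.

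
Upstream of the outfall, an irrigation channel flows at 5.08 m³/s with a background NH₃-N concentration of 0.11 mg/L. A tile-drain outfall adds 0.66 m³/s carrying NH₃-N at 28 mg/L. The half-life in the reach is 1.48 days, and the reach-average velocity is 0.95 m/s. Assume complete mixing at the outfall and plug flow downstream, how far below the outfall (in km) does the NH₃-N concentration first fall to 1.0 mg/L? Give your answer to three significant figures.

Mass balance: C = (5.080·0.1100 + 0.6600·28.00) / 5.740 = 19.04/5.740 = 3.317 mg/L.
Half-life 1.48 d → k = ln 2 / 1.48 = 0.4683 d⁻¹.
Set 3.317·exp(−k·t) = 1.0 → t = ln(3.317/1.0)/k = 221200 s = 61.44 h.
Distance = v·t = 0.95·221200 = 210100 m = 210.1 km.

210 km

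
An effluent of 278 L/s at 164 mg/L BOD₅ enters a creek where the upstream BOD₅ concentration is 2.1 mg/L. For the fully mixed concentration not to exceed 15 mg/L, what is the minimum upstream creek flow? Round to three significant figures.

Set C_mix = 15: (Q·2.100 + 278.0·164.0) / (Q + 278.0) = 15
→ Q = 278.0·(164.0 − 15)/(15 − 2.100) = 3211 L/s.

3210 L/s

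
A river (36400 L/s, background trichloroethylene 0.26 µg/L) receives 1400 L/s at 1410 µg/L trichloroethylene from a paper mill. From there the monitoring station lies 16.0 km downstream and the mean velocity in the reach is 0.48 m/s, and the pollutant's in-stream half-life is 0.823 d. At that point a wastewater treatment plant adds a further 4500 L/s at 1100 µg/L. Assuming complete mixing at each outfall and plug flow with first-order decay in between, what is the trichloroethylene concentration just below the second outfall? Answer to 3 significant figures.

151 µg/L

Flow-weighted average: C = (36400·0.2600 + 1400·1410) / 37800 = 1983000/37800 = 52.47 µg/L; combined flow 37800 L/s.
Travel time t = 16.0·1000 / 0.48 = 33330 s = 9.259 h.
Half-life 0.823 d → k = ln 2 / 0.823 = 0.8422 d⁻¹.
Decay over the reach: 52.47·exp(−kt) = 52.47·0.7226 = 37.92 µg/L.
At the second outfall, C = (37800·37.92 + 4500·1100) / (37800 + 4500) = 150.9 µg/L.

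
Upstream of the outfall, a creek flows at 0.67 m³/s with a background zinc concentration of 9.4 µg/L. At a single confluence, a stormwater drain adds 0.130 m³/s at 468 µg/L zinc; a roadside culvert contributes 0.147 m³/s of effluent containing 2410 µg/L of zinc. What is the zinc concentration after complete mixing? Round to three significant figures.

After mixing, C = (0.6700·9.400 + 0.1300·468.0 + 0.1470·2410) / 0.9470 = 421.4/0.9470 = 445.0 µg/L.

445 µg/L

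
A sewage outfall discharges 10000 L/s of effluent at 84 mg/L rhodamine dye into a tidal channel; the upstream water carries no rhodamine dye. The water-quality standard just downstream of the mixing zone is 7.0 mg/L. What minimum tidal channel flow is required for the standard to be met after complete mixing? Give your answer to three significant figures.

Set C_mix = 7.0: (Q·0 + 10000·84.00) / (Q + 10000) = 7.0
→ Q = 10000·(84.00 − 7.0)/(7.0 − 0) = 110000 L/s.

110000 L/s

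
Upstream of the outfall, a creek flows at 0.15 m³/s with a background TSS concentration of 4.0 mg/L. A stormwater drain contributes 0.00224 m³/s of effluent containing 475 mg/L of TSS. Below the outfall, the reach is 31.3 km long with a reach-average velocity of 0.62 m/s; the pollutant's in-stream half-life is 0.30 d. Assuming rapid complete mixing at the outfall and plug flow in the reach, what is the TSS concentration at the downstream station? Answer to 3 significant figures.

Flow-weighted average: C = (0.1500·4.000 + 0.002240·475.0) / 0.1522 = 1.664/0.1522 = 10.93 mg/L.
Travel time t = 31.3·1000 / 0.62 = 50480 s = 14.02 h.
Half-life 0.30 d → k = ln 2 / 0.30 = 2.310 d⁻¹.
Decay over the reach: 10.93·exp(−kt) = 10.93·0.2592 = 2.833 mg/L.

2.83 mg/L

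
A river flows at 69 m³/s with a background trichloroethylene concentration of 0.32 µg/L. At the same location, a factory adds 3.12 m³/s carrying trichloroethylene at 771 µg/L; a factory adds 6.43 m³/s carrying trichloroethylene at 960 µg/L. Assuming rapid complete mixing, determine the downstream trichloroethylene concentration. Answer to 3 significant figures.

109 µg/L

After mixing, C = (69.00·0.3200 + 3.120·771.0 + 6.430·960.0) / 78.55 = 8600/78.55 = 109.5 µg/L.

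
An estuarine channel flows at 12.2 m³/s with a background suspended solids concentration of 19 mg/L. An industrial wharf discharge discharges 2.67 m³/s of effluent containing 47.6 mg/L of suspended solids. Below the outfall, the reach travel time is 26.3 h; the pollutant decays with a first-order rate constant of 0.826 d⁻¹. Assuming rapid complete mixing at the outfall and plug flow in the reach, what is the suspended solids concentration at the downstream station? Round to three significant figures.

Flow-weighted average: C = (12.20·19.00 + 2.670·47.60) / 14.87 = 358.9/14.87 = 24.14 mg/L.
Decay over the reach: 24.14·exp(−kt) = 24.14·0.4045 = 9.762 mg/L.

9.76 mg/L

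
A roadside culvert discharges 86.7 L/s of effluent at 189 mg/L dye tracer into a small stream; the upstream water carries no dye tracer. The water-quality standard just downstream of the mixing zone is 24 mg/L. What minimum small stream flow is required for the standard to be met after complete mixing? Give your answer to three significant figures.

596 L/s

Set C_mix = 24: (Q·0 + 86.70·189.0) / (Q + 86.70) = 24
→ Q = 86.70·(189.0 − 24)/(24 − 0) = 596.1 L/s.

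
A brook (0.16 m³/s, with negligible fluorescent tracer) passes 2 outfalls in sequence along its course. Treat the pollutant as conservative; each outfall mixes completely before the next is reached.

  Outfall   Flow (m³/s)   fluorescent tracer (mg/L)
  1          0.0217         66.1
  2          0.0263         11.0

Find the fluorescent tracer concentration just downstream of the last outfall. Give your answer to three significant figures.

Below outfall 1: Q → 0.1817 m³/s, C = (0.1600·0 + 0.02170·66.10)/0.1817 = 7.894 mg/L.
Below outfall 2: Q → 0.2080 m³/s, C = (0.1817·7.894 + 0.02630·11.00)/0.2080 = 8.287 mg/L.

8.29 mg/L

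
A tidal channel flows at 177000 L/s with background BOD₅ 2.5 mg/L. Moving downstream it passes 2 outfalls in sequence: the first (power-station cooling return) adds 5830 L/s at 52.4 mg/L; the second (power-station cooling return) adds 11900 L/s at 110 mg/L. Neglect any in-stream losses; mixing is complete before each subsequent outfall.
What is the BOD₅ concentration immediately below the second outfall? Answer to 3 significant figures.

10.6 mg/L

Outfall 1: combined Q = 182800 L/s; C = (177000·2.500 + 5830·52.40)/182800 = 4.091 mg/L.
Outfall 2: combined Q = 194700 L/s; C = (182800·4.091 + 11900·110.0)/194700 = 10.56 mg/L.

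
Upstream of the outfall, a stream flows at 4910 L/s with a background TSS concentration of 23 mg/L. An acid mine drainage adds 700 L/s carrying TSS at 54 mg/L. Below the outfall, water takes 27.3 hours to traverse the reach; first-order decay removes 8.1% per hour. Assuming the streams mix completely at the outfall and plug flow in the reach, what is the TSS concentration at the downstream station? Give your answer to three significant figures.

2.68 mg/L

Mass balance: C = (4910·23.00 + 700.0·54.00) / 5610 = 150700/5610 = 26.87 mg/L.
8.1%/h lost → k = −ln(1 − 0.081) = 0.08447 h⁻¹.
Applying C = C₀e^(−kt): 26.87 × 0.09966 = 2.678 mg/L.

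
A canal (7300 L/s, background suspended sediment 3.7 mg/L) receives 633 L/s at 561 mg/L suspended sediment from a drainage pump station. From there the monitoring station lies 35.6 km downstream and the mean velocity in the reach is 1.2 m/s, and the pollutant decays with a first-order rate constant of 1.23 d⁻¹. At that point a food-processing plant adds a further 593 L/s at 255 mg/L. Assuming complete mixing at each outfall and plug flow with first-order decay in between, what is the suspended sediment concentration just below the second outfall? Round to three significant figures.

47.1 mg/L

Mixed concentration C = ΣQC/ΣQ = (7300·3.700 + 633.0·561.0) / 7933 = 382100/7933 = 48.17 mg/L; combined flow 7933 L/s.
Travel time t = 35.6·1000 / 1.2 = 29670 s = 8.241 h.
First-order decay: C = 48.17·exp(−k·t) = 48.17·0.6555 = 31.58 mg/L.
At the second outfall, C = (7933·31.58 + 593.0·255.0) / (7933 + 593.0) = 47.11 mg/L.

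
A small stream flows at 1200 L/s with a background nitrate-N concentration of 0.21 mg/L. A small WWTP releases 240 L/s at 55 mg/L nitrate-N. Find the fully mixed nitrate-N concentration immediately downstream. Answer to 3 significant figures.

Flow-weighted average: C = (1200·0.2100 + 240.0·55.00) / 1440 = 13450/1440 = 9.342 mg/L.

9.34 mg/L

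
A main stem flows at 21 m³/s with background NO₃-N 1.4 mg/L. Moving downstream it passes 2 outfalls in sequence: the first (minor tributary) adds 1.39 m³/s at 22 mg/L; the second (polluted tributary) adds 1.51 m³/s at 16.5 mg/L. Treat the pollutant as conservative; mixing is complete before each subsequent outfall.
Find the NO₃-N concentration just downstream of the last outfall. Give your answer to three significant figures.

3.55 mg/L

Outfall 1: combined Q = 22.39 m³/s; C = (21.00·1.400 + 1.390·22.00)/22.39 = 2.679 mg/L.
Outfall 2: combined Q = 23.90 m³/s; C = (22.39·2.679 + 1.510·16.50)/23.90 = 3.552 mg/L.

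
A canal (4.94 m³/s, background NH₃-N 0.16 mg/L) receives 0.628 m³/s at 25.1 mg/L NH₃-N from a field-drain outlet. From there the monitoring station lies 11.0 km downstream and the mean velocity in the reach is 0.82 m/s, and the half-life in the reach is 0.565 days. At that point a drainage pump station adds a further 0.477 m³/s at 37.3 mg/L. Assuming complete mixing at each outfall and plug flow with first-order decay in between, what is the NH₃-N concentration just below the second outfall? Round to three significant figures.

Mixed concentration C = ΣQC/ΣQ = (4.940·0.1600 + 0.6280·25.10) / 5.568 = 16.55/5.568 = 2.973 mg/L; combined flow 5.568 m³/s.
Travel time t = 11.0·1000 / 0.82 = 13410 s = 3.726 h.
Half-life 0.565 d → k = ln 2 / 0.565 = 1.227 d⁻¹.
After decay, C = 2.973 × e^(−kt) = 2.973 × 0.8266 = 2.457 mg/L.
At the second outfall, C = (5.568·2.457 + 0.4770·37.30) / (5.568 + 0.4770) = 5.207 mg/L.

5.21 mg/L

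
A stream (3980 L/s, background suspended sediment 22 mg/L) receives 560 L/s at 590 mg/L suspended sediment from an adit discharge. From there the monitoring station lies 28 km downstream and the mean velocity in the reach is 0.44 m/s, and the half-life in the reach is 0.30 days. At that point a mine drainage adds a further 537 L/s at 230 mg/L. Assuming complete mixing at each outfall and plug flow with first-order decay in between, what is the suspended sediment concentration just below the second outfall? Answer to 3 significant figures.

39.3 mg/L

Flow-weighted average: C = (3980·22.00 + 560.0·590.0) / 4540 = 418000/4540 = 92.06 mg/L; combined flow 4540 L/s.
Travel time t = 28·1000 / 0.44 = 63640 s = 17.68 h.
Half-life 0.30 d → k = ln 2 / 0.30 = 2.310 d⁻¹.
After decay, C = 92.06 × e^(−kt) = 92.06 × 0.1824 = 16.79 mg/L.
Second outfall: C = (4540·16.79 + 537.0·230.0)/5077 = 39.34 mg/L.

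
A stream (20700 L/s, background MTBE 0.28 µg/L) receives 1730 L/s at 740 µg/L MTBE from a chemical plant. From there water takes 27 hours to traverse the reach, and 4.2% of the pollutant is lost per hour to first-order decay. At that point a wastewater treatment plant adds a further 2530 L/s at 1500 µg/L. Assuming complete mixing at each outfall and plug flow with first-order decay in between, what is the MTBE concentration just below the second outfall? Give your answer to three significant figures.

168 µg/L

Mixed concentration C = ΣQC/ΣQ = (20700·0.2800 + 1730·740.0) / 22430 = 1286000/22430 = 57.33 µg/L; combined flow 22430 L/s.
4.2%/h lost → k = −ln(1 − 0.042) = 0.04291 h⁻¹.
After decay, C = 57.33 × e^(−kt) = 57.33 × 0.3140 = 18.00 µg/L.
At the second outfall, C = (22430·18.00 + 2530·1500) / (22430 + 2530) = 168.2 µg/L.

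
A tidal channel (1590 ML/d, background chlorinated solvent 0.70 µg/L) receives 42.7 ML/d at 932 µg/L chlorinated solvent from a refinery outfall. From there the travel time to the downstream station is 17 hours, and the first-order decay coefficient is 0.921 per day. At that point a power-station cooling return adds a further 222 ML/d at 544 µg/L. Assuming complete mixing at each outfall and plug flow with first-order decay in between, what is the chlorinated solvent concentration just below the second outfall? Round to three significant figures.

Conservation of mass: C = (1590·0.7000 + 42.70·932.0) / 1633 = 40910/1633 = 25.06 µg/L; combined flow 1633 ML/d.
Decay over the reach: 25.06·exp(−kt) = 25.06·0.5208 = 13.05 µg/L.
Second outfall: C = (1633·13.05 + 222.0·544.0)/1855 = 76.60 µg/L.

76.6 µg/L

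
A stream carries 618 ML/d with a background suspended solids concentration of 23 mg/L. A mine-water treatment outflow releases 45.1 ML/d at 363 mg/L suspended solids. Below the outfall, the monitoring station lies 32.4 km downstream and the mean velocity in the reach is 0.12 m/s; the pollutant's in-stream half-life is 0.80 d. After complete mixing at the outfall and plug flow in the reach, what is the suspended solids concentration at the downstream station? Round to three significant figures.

3.08 mg/L

Conservation of mass: C = (618.0·23.00 + 45.10·363.0) / 663.1 = 30590/663.1 = 46.12 mg/L.
Travel time t = 32.4·1000 / 0.12 = 270000 s = 75.00 h.
Half-life 0.80 d → k = ln 2 / 0.80 = 0.8664 d⁻¹.
Applying C = C₀e^(−kt): 46.12 × 0.06670 = 3.076 mg/L.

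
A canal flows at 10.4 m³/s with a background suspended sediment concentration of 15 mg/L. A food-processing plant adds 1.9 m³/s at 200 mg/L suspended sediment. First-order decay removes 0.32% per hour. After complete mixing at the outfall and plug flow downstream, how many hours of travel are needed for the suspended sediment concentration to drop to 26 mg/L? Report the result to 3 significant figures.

161 h

After mixing, C = (10.40·15.00 + 1.900·200.0) / 12.30 = 536.0/12.30 = 43.58 mg/L.
0.32%/h lost → k = −ln(1 − 0.0032) = 0.003205 h⁻¹.
43.58·exp(−k·t) = 26 → t = ln(43.58/26)/k = 580100 s = 161.1 h.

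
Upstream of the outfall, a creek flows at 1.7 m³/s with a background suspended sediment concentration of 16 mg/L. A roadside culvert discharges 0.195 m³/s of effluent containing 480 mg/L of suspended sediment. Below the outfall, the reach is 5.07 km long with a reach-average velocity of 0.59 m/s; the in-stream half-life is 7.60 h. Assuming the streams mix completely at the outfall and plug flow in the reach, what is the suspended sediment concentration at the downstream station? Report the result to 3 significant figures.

51.3 mg/L

Mass balance: C = (1.700·16.00 + 0.1950·480.0) / 1.895 = 120.8/1.895 = 63.75 mg/L.
Travel time t = 5.07·1000 / 0.59 = 8593 s = 2.387 h.
Half-life 7.60 h → k = ln 2 / 7.60 = 0.09120 h⁻¹ = 2.189 d⁻¹.
First-order decay: C = 63.75·exp(−k·t) = 63.75·0.8044 = 51.28 mg/L.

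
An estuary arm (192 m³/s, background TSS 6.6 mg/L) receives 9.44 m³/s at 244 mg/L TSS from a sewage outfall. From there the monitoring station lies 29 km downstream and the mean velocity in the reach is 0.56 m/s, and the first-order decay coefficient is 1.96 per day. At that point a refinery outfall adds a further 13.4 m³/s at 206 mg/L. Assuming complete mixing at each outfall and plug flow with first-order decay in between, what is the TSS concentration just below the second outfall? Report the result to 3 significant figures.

18.0 mg/L

Flow-weighted average: C = (192.0·6.600 + 9.440·244.0) / 201.4 = 3571/201.4 = 17.73 mg/L; combined flow 201.4 m³/s.
Travel time t = 29·1000 / 0.56 = 51790 s = 14.38 h.
Decay over the reach: 17.73·exp(−kt) = 17.73·0.3089 = 5.475 mg/L.
Second outfall: C = (201.4·5.475 + 13.40·206.0)/214.8 = 17.98 mg/L.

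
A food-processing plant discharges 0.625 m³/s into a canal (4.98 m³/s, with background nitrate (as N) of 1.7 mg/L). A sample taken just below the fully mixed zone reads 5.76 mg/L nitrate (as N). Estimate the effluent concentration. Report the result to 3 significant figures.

Mass balance: 4.980·1.700 + 0.6250·Cₑ = 5.605·5.760
→ Cₑ = (5.605·5.760 − 4.980·1.700) / 0.6250 = 38.11 mg/L.

38.1 mg/L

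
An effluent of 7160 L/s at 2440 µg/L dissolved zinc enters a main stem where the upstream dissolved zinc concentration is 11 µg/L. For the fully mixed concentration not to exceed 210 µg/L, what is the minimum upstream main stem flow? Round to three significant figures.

80200 L/s

Set C_mix = 210: (Q·11.00 + 7160·2440) / (Q + 7160) = 210
→ Q = 7160·(2440 − 210)/(210 − 11.00) = 80240 L/s.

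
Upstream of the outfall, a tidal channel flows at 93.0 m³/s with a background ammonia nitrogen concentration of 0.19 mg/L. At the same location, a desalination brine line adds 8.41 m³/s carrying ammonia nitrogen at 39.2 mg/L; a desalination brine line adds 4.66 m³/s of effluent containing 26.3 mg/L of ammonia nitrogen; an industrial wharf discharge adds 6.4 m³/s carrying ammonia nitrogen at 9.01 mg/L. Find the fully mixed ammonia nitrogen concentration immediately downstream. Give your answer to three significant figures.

4.69 mg/L

Mixed concentration C = ΣQC/ΣQ = (93.00·0.1900 + 8.410·39.20 + 4.660·26.30 + 6.400·9.010) / 112.5 = 527.6/112.5 = 4.691 mg/L.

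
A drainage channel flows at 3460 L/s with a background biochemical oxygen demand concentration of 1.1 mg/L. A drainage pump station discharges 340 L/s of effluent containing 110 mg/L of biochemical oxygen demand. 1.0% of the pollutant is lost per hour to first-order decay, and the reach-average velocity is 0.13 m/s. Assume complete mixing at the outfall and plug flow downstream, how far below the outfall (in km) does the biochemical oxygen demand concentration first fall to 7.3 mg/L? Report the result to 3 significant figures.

Flow-weighted average: C = (3460·1.100 + 340.0·110.0) / 3800 = 41210/3800 = 10.84 mg/L.
1.0%/h lost → k = −ln(1 − 0.01) = 0.01005 h⁻¹.
Set 10.84·exp(−k·t) = 7.3 → t = ln(10.84/7.3)/k = 141700 s = 39.37 h.
Distance = v·t = 0.13·141700 = 18430 m = 18.43 km.

18.4 km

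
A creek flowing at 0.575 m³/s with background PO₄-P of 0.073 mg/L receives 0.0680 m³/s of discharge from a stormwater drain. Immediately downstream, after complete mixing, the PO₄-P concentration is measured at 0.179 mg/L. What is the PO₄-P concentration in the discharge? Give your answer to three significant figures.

1.08 mg/L

Mass balance: 0.5750·0.07300 + 0.06800·Cₑ = 0.6430·0.1790
→ Cₑ = (0.6430·0.1790 − 0.5750·0.07300) / 0.06800 = 1.075 mg/L.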